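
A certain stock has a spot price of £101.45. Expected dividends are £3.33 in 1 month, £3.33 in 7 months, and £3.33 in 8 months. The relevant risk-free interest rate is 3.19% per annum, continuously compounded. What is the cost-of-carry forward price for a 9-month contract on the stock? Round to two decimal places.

£93.82

PV(dividends) I = 3.33·e^(−0.0319·1/12) + 3.33·e^(−0.0319·7/12) + 3.33·e^(−0.0319·8/12)
I = 3.3212 + 3.2686 + 3.2599 = 9.8497
F = (S − I)·e^(rT) = (101.45 − 9.8497) · e^(0.0319·9/12)
= 91.6003 · e^0.023925 = 91.6003 × 1.024213 = £93.82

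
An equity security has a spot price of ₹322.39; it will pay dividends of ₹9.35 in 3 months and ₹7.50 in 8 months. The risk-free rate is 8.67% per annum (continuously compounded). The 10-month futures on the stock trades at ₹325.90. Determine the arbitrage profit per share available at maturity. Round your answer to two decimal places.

₹3.20 per share

PV(dividends) I = 9.35·e^(−0.0867·3/12) + 7.50·e^(−0.0867·8/12) = 16.2283
Fair futures F* = (S − I)·e^(rT) = (322.39 − 16.2283)·e^0.072250 = 306.1617 × 1.074924 = 329.1006
Market ₹325.90 < fair 329.1006: forward underpriced → reverse cash-and-carry (short the stock, invest proceeds at r, pay the dividends, go long the forward).
Profit at T = |F_mkt − F*| = |325.90 − 329.1006| = ₹3.20 per share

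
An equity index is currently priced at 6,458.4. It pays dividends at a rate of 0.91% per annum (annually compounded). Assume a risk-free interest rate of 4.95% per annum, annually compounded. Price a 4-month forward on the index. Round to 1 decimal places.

6,543.5

F = S · (1+r)^T / (1+q)^T
= 6458.4 × 1.016235 / 1.003024 = 6458.4 × 1.013171
F = 6,543.5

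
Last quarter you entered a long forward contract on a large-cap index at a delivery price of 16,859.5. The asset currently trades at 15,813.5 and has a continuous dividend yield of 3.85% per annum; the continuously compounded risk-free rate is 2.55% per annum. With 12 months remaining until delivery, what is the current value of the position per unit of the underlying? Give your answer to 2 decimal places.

-1218.77

Current fair forward for the remaining 12 months: F = S·e^((r − q)·T), (r − q) = 0.0255 − 0.0385 = -0.0130
F = 15813.5 · e^(-0.0130 × 12/12) = 15813.5 × 0.98708414 = 15609.2550
Value of long forward = (F − K)·e^(−rT) = (15609.2550 − 16859.5) · e^(−0.0255·12/12)
= -1250.2450 × 0.97482238 = -1218.77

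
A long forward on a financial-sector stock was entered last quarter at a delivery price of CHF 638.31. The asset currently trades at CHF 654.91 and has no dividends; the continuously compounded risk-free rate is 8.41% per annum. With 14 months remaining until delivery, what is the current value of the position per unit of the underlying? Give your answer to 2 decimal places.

CHF 76.25

Current fair forward for the remaining 14 months: F = S·e^(r·T), r = 0.0841
F = 654.91 · e^(0.0841 × 14/12) = 654.91 × 1.103091 = 722.4253
Value of long forward = (F − K)·e^(−rT) = (722.4253 − 638.31) · e^(−0.0841·14/12)
= 84.1153 × 0.906543 = 76.25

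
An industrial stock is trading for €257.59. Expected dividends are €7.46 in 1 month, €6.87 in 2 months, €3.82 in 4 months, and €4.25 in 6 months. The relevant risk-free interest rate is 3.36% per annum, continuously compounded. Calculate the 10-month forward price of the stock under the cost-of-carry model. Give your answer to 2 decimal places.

PV(dividends) I = 7.46·e^(−0.0336·1/12) + 6.87·e^(−0.0336·2/12) + 3.82·e^(−0.0336·4/12) + 4.25·e^(−0.0336·6/12)
I = 7.4391 + 6.8316 + 3.7775 + 4.1792 = 22.2274
F = (S − I)·e^(rT) = (257.59 − 22.2274) · e^(0.0336·10/12)
= 235.3626 · e^0.028000 = 235.3626 × 1.028396 = €242.05

€242.05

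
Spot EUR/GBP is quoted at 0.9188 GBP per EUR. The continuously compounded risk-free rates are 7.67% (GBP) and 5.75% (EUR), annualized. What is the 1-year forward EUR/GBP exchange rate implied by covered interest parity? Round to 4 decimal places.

0.9366

F = S·e^((r_GBP − r_EUR)T) = 0.9188 · e^((0.0767 − 0.0575) × 1)
= 0.9188 · e^0.019200 = 0.9188 × 1.019386
F = 0.9366 GBP per EUR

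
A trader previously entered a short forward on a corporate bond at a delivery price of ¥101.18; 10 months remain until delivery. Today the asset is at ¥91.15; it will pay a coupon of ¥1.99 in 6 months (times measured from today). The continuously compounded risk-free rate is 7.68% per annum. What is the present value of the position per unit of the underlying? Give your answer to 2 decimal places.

¥5.67

PV(remaining coupons) I = 1.99·e^(−0.0768·6/12) = 1.9150
Current forward F = (S − I)·e^(rT) = (91.15 − 1.9150)·e^(0.0768·10/12) = 89.2350 × 1.066092 = 95.1327
Value (long) = (F − K)·e^(−rT) = (95.1327 − 101.18) × 0.938005 = -5.6724
Short position value = −(long value) = ¥5.67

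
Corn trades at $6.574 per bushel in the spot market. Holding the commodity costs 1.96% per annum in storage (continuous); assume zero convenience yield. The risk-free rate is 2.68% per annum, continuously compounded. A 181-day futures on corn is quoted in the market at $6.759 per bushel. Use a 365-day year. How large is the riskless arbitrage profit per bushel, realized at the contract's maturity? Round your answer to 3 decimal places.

$0.032 per bushel

Fair futures: F* = S·e^(carry·T), with carry = (r + u) = 0.0268 + 0.0196 = 0.0464
F* = 6.574 · e^(0.0464 × 181/365) = 6.574 · e^0.023009 = 6.574 × 1.023276 = $6.7270
Market $6.759 > fair $6.7270: forward overpriced → cash-and-carry (buy spot, short the forward).
At maturity, profit = |F_mkt − F*| = |6.759 − 6.7270| = $0.032 per bushel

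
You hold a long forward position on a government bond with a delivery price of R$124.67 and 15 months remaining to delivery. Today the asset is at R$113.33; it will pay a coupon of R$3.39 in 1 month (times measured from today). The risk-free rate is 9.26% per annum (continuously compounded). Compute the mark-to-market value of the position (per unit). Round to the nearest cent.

PV(remaining coupons) I = 3.39·e^(−0.0926·1/12) = 3.3639
Current forward F = (S − I)·e^(rT) = (113.33 − 3.3639)·e^(0.0926·15/12) = 109.9661 × 1.122715 = 123.4606
Value (long) = (F − K)·e^(−rT) = (123.4606 − 124.67) × 0.890698 = -1.0772
Value = -R$1.08

-R$1.08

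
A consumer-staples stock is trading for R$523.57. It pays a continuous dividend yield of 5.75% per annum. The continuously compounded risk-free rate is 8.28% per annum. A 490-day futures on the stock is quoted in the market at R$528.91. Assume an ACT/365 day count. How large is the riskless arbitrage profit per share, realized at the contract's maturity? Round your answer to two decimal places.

Fair futures: F* = S·e^(carry·T), with carry = (r − q) = 0.0828 − 0.0575 = 0.0253
F* = 523.57 · e^(0.0253 × 490/365) = 523.57 · e^0.033964 = 523.57 × 1.034547 = R$541.6578
Market R$528.91 < fair R$541.6578: forward underpriced → reverse cash-and-carry (short spot, go long the forward).
At maturity, profit = |F_mkt − F*| = |528.91 − 541.6578| = R$12.75 per share

R$12.75 per share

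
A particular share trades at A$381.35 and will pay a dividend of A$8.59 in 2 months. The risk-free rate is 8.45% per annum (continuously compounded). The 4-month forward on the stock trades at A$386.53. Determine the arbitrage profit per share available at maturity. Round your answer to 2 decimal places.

PV(dividends) I = 8.59·e^(−0.0845·2/12) = 8.4699
Fair forward F* = (S − I)·e^(rT) = (381.35 − 8.4699)·e^0.028167 = 372.8801 × 1.028567 = 383.5322
Market A$386.53 > fair 383.5322: forward overpriced → cash-and-carry (borrow at r, buy the stock and collect the dividends, short the forward).
Profit at T = |F_mkt − F*| = |386.53 − 383.5322| = A$3.00 per share

A$3.00 per share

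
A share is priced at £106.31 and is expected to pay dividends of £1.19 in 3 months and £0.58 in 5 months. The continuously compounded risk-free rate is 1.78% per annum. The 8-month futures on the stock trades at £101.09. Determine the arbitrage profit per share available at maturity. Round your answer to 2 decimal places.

PV(dividends) I = 1.19·e^(−0.0178·3/12) + 0.58·e^(−0.0178·5/12) = 1.7604
Fair futures F* = (S − I)·e^(rT) = (106.31 − 1.7604)·e^0.011867 = 104.5496 × 1.011938 = 105.7977
Market £101.09 < fair 105.7977: forward underpriced → reverse cash-and-carry (short the stock, invest proceeds at r, pay the dividends, go long the forward).
Profit at T = |F_mkt − F*| = |101.09 − 105.7977| = £4.71 per share

£4.71 per share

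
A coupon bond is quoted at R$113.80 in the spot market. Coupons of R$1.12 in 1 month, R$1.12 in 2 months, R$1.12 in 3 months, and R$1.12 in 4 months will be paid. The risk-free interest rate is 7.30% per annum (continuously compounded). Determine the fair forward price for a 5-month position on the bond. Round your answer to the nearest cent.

R$112.77

PV(coupons) I = 1.12·e^(−0.0730·1/12) + 1.12·e^(−0.0730·2/12) + 1.12·e^(−0.0730·3/12) + 1.12·e^(−0.0730·4/12)
I = 1.1132 + 1.1065 + 1.0997 + 1.0931 = 4.4125
F = (S − I)·e^(rT) = (113.80 − 4.4125) · e^(0.0730·5/12)
= 109.3875 · e^0.030417 = 109.3875 × 1.030884 = R$112.77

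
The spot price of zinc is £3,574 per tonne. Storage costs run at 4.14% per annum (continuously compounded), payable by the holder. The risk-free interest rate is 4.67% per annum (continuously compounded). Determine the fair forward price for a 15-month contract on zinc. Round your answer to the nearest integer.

£3,990 per tonne

Net carry = r + u − y = 0.0467 + 0.0414 − 0.0000 = 0.0881
F = S·e^((r+u−y)T) = 3574 · e^(0.0881 × 15/12) = 3574 · e^0.110125
= 3574 × 1.116418 = £3,990 per tonne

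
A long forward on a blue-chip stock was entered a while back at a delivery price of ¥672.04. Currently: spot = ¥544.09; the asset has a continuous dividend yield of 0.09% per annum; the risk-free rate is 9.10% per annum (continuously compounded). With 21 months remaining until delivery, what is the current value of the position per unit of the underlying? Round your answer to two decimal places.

-¥29.87

Current fair forward for the remaining 21 months: F = S·e^((r − q)·T), (r − q) = 0.0910 − 0.0009 = 0.0901
F = 544.09 · e^(0.0901 × 21/12) = 544.09 × 1.170786 = 637.0130
Value of long forward = (F − K)·e^(−rT) = (637.0130 − 672.04) · e^(−0.0910·21/12)
= -35.0270 × 0.852783 = -29.87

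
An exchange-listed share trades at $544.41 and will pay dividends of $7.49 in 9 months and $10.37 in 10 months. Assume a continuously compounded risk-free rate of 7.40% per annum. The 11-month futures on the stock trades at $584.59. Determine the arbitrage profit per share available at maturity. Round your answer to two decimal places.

$19.99 per share

PV(dividends) I = 7.49·e^(−0.0740·9/12) + 10.37·e^(−0.0740·10/12) = 16.8355
Fair futures F* = (S − I)·e^(rT) = (544.41 − 16.8355)·e^0.067833 = 527.5745 × 1.070187 = 564.6034
Market $584.59 > fair 564.6034: forward overpriced → cash-and-carry (borrow at r, buy the stock and collect the dividends, short the forward).
Profit at T = |F_mkt − F*| = |584.59 − 564.6034| = $19.99 per share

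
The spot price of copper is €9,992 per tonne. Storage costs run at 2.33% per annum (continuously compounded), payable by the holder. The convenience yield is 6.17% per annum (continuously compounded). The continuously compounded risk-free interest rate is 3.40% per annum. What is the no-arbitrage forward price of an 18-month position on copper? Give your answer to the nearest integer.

€9,926 per tonne

Net carry = r + u − y = 0.0340 + 0.0233 − 0.0617 = -0.0044
F = S·e^((r+u−y)T) = 9992 · e^(-0.0044 × 18/12) = 9992 · e^-0.006600
= 9992 × 0.993422 = €9,926 per tonne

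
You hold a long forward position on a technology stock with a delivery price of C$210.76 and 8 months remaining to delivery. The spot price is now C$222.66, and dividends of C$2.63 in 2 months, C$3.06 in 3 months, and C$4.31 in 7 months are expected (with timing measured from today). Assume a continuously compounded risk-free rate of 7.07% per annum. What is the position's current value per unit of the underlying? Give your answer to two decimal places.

PV(remaining dividends) I = 2.63·e^(−0.0707·2/12) + 3.06·e^(−0.0707·3/12) + 4.31·e^(−0.0707·7/12) = 9.7414
Current forward F = (S − I)·e^(rT) = (222.66 − 9.7414)·e^(0.0707·8/12) = 212.9186 × 1.048262 = 223.1945
Value (long) = (F − K)·e^(−rT) = (223.1945 − 210.76) × 0.953960 = 11.8620
Value = C$11.86

C$11.86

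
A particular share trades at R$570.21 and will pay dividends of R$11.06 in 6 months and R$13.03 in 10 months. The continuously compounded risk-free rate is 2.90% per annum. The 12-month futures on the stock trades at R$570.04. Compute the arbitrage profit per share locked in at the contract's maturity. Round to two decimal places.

PV(dividends) I = 11.06·e^(−0.0290·6/12) + 13.03·e^(−0.0290·10/12) = 23.6197
Fair futures F* = (S − I)·e^(rT) = (570.21 − 23.6197)·e^0.029000 = 546.5903 × 1.029425 = 562.6737
Market R$570.04 > fair 562.6737: forward overpriced → cash-and-carry (borrow at r, buy the stock and collect the dividends, short the forward).
Profit at T = |F_mkt − F*| = |570.04 − 562.6737| = R$7.37 per share

R$7.37 per share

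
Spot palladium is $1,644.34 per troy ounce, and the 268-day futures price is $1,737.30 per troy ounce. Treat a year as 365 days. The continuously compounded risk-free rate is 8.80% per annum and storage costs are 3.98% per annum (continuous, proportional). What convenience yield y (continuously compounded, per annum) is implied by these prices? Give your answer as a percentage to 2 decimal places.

F = S·e^((r+u−y)T) ⇒ (r+u−y) = ln(F/S)/T
ln(1737.30/1644.34) = 0.054993; /T ⇒ 0.074897
y = r + u − ln(F/S)/T = 0.0880 + 0.0398 − 0.074897 = 0.052903
y = 5.29%

5.29%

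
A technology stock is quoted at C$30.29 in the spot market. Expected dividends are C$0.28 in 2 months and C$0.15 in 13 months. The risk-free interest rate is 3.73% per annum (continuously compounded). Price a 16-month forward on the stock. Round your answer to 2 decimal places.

PV(dividends) I = 0.28·e^(−0.0373·2/12) + 0.15·e^(−0.0373·13/12)
I = 0.2783 + 0.1441 = 0.4224
F = (S − I)·e^(rT) = (30.29 − 0.4224) · e^(0.0373·16/12)
= 29.8676 · e^0.049733 = 29.8676 × 1.050990 = C$31.39

C$31.39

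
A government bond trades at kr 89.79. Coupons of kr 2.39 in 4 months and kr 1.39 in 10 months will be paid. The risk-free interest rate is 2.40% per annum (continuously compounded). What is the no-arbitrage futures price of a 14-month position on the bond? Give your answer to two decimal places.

PV(coupons) I = 2.39·e^(−0.0240·4/12) + 1.39·e^(−0.0240·10/12)
I = 2.3710 + 1.3625 = 3.7335
F = (S − I)·e^(rT) = (89.79 − 3.7335) · e^(0.0240·14/12)
= 86.0565 · e^0.028000 = 86.0565 × 1.028396 = kr 88.50

kr 88.50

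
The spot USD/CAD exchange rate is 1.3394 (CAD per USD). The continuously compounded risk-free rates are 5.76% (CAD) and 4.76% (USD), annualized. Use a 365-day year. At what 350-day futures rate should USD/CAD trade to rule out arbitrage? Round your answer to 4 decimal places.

F = S·e^((r_CAD − r_USD)T) = 1.3394 · e^((0.0576 − 0.0476) × 350/365)
= 1.3394 · e^0.009589 = 1.3394 × 1.009635
F = 1.3523 CAD per USD

1.3523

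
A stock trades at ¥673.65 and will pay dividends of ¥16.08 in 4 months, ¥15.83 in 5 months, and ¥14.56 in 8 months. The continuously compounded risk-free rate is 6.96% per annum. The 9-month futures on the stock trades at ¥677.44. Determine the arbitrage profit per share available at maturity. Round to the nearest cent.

¥15.09 per share

PV(dividends) I = 16.08·e^(−0.0696·4/12) + 15.83·e^(−0.0696·5/12) + 14.56·e^(−0.0696·8/12) = 44.9886
Fair futures F* = (S − I)·e^(rT) = (673.65 − 44.9886)·e^0.052200 = 628.6614 × 1.053586 = 662.3488
Market ¥677.44 > fair 662.3488: forward overpriced → cash-and-carry (borrow at r, buy the stock and collect the dividends, short the forward).
Profit at T = |F_mkt − F*| = |677.44 − 662.3488| = ¥15.09 per share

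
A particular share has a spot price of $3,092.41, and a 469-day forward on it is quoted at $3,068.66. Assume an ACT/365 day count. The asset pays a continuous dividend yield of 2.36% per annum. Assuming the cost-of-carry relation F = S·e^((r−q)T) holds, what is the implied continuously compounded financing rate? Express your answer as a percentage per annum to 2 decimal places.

From F = S·e^((r−q)T): (r − q) = ln(F/S)/T
ln(3068.66/3092.41) = ln(0.992320) = -0.007710
(r − q) = -0.007710 / (469/365) = -0.006000
r = ln(F/S)/T + q = -0.006000 + 0.0236 = 0.017600
r = 1.76%

1.76%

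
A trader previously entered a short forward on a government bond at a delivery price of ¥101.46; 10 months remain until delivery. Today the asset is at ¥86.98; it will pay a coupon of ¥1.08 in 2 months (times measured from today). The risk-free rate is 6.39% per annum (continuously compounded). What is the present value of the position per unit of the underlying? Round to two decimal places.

PV(remaining coupons) I = 1.08·e^(−0.0639·2/12) = 1.0686
Current forward F = (S − I)·e^(rT) = (86.98 − 1.0686)·e^(0.0639·10/12) = 85.9114 × 1.054693 = 90.6102
Value (long) = (F − K)·e^(−rT) = (90.6102 − 101.46) × 0.948143 = -10.2872
Short position value = −(long value) = ¥10.29

¥10.29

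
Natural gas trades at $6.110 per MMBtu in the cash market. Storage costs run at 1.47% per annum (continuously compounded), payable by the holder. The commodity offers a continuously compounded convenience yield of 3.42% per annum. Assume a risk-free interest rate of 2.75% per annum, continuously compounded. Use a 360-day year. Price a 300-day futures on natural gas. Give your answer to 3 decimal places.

Net carry = r + u − y = 0.0275 + 0.0147 − 0.0342 = 0.0080
F = S·e^((r+u−y)T) = 6.110 · e^(0.0080 × 300/360) = 6.110 · e^0.006667
= 6.110 × 1.006689 = $6.151 per MMBtu

$6.151 per MMBtu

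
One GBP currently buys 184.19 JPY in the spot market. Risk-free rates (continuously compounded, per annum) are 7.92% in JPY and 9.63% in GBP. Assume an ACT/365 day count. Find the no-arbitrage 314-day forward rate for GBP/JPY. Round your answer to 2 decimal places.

181.50

F = S·e^((r_JPY − r_GBP)T) = 184.19 · e^((0.0792 − 0.0963) × 314/365)
= 184.19 · e^-0.014711 = 184.19 × 0.985397
F = 181.50 JPY per GBP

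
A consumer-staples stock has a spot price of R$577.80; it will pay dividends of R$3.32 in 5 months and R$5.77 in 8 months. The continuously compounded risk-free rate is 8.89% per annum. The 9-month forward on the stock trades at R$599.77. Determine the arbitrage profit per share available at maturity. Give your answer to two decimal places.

PV(dividends) I = 3.32·e^(−0.0889·5/12) + 5.77·e^(−0.0889·8/12) = 8.6372
Fair forward F* = (S − I)·e^(rT) = (577.80 − 8.6372)·e^0.066675 = 569.1628 × 1.068948 = 608.4054
Market R$599.77 < fair 608.4054: forward underpriced → reverse cash-and-carry (short the stock, invest proceeds at r, pay the dividends, go long the forward).
Profit at T = |F_mkt − F*| = |599.77 − 608.4054| = R$8.64 per share

R$8.64 per share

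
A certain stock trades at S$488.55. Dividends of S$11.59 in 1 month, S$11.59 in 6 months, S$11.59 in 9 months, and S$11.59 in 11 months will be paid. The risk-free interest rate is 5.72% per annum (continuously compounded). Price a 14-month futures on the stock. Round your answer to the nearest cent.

S$474.27

PV(dividends) I = 11.59·e^(−0.0572·1/12) + 11.59·e^(−0.0572·6/12) + 11.59·e^(−0.0572·9/12) + 11.59·e^(−0.0572·11/12)
I = 11.5349 + 11.2632 + 11.1033 + 10.9980 = 44.8994
F = (S − I)·e^(rT) = (488.55 − 44.8994) · e^(0.0572·14/12)
= 443.6506 · e^0.066733 = 443.6506 × 1.069010 = S$474.27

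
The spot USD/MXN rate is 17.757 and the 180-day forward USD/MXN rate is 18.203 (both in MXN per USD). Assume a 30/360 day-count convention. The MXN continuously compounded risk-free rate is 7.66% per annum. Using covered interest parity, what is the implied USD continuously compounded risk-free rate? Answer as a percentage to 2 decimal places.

F = S·e^((r_MXN − r_USD)T) ⇒ r_USD = r_MXN − ln(F/S)/T
ln(18.203/17.757) = 0.024807; /(180/360) = 0.049614
r_USD = 0.0766 − 0.049614 = 0.026986
r_USD = 2.70%

2.70%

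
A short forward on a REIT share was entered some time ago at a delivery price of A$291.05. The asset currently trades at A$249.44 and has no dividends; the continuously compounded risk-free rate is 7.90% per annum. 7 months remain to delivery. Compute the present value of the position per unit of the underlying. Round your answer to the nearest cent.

A$28.50

Current fair forward for the remaining 7 months: F = S·e^(r·T), r = 0.0790
F = 249.44 · e^(0.0790 × 7/12) = 249.44 × 1.047162 = 261.2041
Value of long forward = (F − K)·e^(−rT) = (261.2041 − 291.05) · e^(−0.0790·7/12)
= -29.8459 × 0.954962 = -28.50
Short position value = −(long value) = A$28.50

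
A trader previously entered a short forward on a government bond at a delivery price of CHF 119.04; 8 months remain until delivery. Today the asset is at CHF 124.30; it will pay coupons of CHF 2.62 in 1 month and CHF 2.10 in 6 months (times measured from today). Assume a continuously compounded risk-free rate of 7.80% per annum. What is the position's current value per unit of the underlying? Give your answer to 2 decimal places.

PV(remaining coupons) I = 2.62·e^(−0.0780·1/12) + 2.10·e^(−0.0780·6/12) = 4.6227
Current forward F = (S − I)·e^(rT) = (124.30 − 4.6227)·e^(0.0780·8/12) = 119.6773 × 1.053376 = 126.0652
Value (long) = (F − K)·e^(−rT) = (126.0652 − 119.04) × 0.949329 = 6.6692
Short position value = −(long value) = -CHF 6.67

-CHF 6.67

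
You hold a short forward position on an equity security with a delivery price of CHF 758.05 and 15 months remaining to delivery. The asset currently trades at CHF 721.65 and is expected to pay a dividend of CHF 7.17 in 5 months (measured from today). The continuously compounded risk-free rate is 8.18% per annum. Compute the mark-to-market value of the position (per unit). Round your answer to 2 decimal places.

-CHF 30.35

PV(remaining dividends) I = 7.17·e^(−0.0818·5/12) = 6.9297
Current forward F = (S − I)·e^(rT) = (721.65 − 6.9297)·e^(0.0818·15/12) = 714.7203 × 1.107660 = 791.6671
Value (long) = (F − K)·e^(−rT) = (791.6671 − 758.05) × 0.902804 = 30.3497
Short position value = −(long value) = -CHF 30.35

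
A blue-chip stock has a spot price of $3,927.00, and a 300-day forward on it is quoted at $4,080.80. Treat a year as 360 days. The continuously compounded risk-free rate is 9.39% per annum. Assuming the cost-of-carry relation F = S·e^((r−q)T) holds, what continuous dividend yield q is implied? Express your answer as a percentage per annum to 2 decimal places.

From F = S·e^((r−q)T): (r − q) = ln(F/S)/T
ln(4080.80/3927.00) = ln(1.039165) = 0.038418
(r − q) = 0.038418 / (300/360) = 0.046102
q = r − ln(F/S)/T = 0.0939 − 0.046102 = 0.047798
q = 4.78%

4.78%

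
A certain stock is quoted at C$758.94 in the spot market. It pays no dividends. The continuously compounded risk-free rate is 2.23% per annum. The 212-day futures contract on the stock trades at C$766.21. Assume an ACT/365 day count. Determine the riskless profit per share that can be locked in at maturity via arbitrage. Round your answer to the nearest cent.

Fair futures: F* = S·e^(carry·T), with carry = r = 0.0223
F* = 758.94 · e^(0.0223 × 212/365) = 758.94 · e^0.012952 = 758.94 × 1.013036 = C$768.8335
Market C$766.21 < fair C$768.8335: forward underpriced → reverse cash-and-carry (short spot, go long the forward).
At maturity, profit = |F_mkt − F*| = |766.21 − 768.8335| = C$2.62 per share

C$2.62 per share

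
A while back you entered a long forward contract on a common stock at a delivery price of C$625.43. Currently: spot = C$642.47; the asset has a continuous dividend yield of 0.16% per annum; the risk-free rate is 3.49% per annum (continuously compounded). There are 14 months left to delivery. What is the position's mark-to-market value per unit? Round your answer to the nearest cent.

C$40.80

Current fair forward for the remaining 14 months: F = S·e^((r − q)·T), (r − q) = 0.0349 − 0.0016 = 0.0333
F = 642.47 · e^(0.0333 × 14/12) = 642.47 × 1.039615 = 667.9214
Value of long forward = (F − K)·e^(−rT) = (667.9214 − 625.43) · e^(−0.0349·14/12)
= 42.4914 × 0.960101 = 40.80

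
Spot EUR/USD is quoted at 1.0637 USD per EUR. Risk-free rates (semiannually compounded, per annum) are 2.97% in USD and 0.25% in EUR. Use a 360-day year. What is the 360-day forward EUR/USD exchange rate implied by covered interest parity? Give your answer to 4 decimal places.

By covered interest parity, F = S · (1+r_USD/2)^(2T) / (1+r_EUR/2)^(2T)
= 1.0637 × 1.029921 / 1.002502 = 1.0637 × 1.027351
F = 1.0928 USD per EUR

1.0928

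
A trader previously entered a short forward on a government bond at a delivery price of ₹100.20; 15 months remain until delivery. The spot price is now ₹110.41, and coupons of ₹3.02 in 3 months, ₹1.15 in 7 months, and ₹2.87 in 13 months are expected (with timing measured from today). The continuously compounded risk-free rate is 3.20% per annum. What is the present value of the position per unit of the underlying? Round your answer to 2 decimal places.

-₹7.24

PV(remaining coupons) I = 3.02·e^(−0.0320·3/12) + 1.15·e^(−0.0320·7/12) + 2.87·e^(−0.0320·13/12) = 6.8969
Current forward F = (S − I)·e^(rT) = (110.41 − 6.8969)·e^(0.0320·15/12) = 103.5131 × 1.040811 = 107.7376
Value (long) = (F − K)·e^(−rT) = (107.7376 − 100.20) × 0.960789 = 7.2420
Short position value = −(long value) = -₹7.24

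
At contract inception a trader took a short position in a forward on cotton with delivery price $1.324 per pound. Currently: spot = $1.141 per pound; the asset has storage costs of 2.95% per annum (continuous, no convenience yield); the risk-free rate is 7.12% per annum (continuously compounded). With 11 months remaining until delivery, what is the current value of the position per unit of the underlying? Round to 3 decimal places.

Current fair forward for the remaining 11 months: F = S·e^((r + u)·T), (r + u) = 0.0712 + 0.0295 = 0.1007
F = 1.141 · e^(0.1007 × 11/12) = 1.141 × 1.096703 = 1.2513
Value of long forward = (F − K)·e^(−rT) = (1.2513 − 1.324) · e^(−0.0712·11/12)
= -0.0727 × 0.936818 = -0.068
Short position value = −(long value) = $0.068

$0.068 per pound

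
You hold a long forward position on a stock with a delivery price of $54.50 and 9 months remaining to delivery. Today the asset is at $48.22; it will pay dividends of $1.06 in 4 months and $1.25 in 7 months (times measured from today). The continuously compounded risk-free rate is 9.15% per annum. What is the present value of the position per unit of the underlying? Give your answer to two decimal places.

PV(remaining dividends) I = 1.06·e^(−0.0915·4/12) + 1.25·e^(−0.0915·7/12) = 2.2132
Current forward F = (S − I)·e^(rT) = (48.22 − 2.2132)·e^(0.0915·9/12) = 46.0068 × 1.071034 = 49.2748
Value (long) = (F − K)·e^(−rT) = (49.2748 − 54.50) × 0.933677 = -4.8786
Value = -$4.88

-$4.88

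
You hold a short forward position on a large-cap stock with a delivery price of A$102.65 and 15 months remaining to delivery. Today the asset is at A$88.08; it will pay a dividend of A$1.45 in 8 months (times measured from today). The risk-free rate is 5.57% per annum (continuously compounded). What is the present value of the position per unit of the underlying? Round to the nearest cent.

A$9.06

PV(remaining dividends) I = 1.45·e^(−0.0557·8/12) = 1.3971
Current forward F = (S − I)·e^(rT) = (88.08 − 1.3971)·e^(0.0557·15/12) = 86.6829 × 1.072106 = 92.9333
Value (long) = (F − K)·e^(−rT) = (92.9333 − 102.65) × 0.932744 = -9.0632
Short position value = −(long value) = A$9.06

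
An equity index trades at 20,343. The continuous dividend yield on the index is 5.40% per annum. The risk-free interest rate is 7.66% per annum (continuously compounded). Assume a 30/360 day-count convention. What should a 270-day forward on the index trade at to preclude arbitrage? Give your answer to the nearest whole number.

F = S·e^((r − q)T) = 20343 · e^((0.0766 − 0.0540) × 270/360)
= 20343 · e^0.016950 = 20343 × 1.017094
F = 20,691

20,691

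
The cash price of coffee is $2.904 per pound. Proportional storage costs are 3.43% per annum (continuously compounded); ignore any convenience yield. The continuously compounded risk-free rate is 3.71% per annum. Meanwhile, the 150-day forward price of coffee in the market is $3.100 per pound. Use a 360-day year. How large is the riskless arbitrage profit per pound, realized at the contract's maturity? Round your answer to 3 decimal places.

$0.108 per pound

Fair forward: F* = S·e^(carry·T), with carry = (r + u) = 0.0371 + 0.0343 = 0.0714
F* = 2.904 · e^(0.0714 × 150/360) = 2.904 · e^0.029750 = 2.904 × 1.030197 = $2.9917
Market $3.100 > fair $2.9917: forward overpriced → cash-and-carry (buy spot, short the forward).
At maturity, profit = |F_mkt − F*| = |3.100 − 2.9917| = $0.108 per pound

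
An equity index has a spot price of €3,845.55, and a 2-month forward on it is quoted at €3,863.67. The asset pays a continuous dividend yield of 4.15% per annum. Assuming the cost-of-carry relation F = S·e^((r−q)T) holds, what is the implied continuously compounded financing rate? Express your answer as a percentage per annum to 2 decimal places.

6.97%

From F = S·e^((r−q)T): (r − q) = ln(F/S)/T
ln(3863.67/3845.55) = ln(1.004712) = 0.004701
(r − q) = 0.004701 / (2/12) = 0.028206
r = ln(F/S)/T + q = 0.028206 + 0.0415 = 0.069706
r = 6.97%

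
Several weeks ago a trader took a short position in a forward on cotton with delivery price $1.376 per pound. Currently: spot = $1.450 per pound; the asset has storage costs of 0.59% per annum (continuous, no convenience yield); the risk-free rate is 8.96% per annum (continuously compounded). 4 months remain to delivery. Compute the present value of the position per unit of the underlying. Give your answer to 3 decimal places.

-$0.117 per pound

Current fair forward for the remaining 4 months: F = S·e^((r + u)·T), (r + u) = 0.0896 + 0.0059 = 0.0955
F = 1.450 · e^(0.0955 × 4/12) = 1.450 × 1.032345 = 1.4969
Value of long forward = (F − K)·e^(−rT) = (1.4969 − 1.376) · e^(−0.0896·4/12)
= 0.1209 × 0.970575 = 0.117
Short position value = −(long value) = -$0.117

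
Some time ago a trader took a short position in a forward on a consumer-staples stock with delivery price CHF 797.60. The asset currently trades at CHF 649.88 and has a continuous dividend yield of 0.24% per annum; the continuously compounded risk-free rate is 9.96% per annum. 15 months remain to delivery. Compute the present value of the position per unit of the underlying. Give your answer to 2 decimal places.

Current fair forward for the remaining 15 months: F = S·e^((r − q)·T), (r − q) = 0.0996 − 0.0024 = 0.0972
F = 649.88 · e^(0.0972 × 15/12) = 649.88 × 1.129189 = 733.8373
Value of long forward = (F − K)·e^(−rT) = (733.8373 − 797.60) · e^(−0.0996·15/12)
= -63.7627 × 0.882938 = -56.30
Short position value = −(long value) = CHF 56.30

CHF 56.30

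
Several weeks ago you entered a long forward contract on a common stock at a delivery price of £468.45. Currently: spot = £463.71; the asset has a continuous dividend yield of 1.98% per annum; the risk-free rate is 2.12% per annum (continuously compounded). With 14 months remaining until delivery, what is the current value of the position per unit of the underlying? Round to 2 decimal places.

Current fair forward for the remaining 14 months: F = S·e^((r − q)·T), (r − q) = 0.0212 − 0.0198 = 0.0014
F = 463.71 · e^(0.0014 × 14/12) = 463.71 × 1.001635 = 464.4682
Value of long forward = (F − K)·e^(−rT) = (464.4682 − 468.45) · e^(−0.0212·14/12)
= -3.9818 × 0.975570 = -3.88

-£3.88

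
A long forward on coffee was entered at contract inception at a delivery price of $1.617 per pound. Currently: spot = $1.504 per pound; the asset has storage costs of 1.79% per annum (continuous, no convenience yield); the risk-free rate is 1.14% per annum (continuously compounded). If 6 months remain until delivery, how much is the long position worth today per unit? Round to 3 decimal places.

Current fair forward for the remaining 6 months: F = S·e^((r + u)·T), (r + u) = 0.0114 + 0.0179 = 0.0293
F = 1.504 · e^(0.0293 × 6/12) = 1.504 × 1.014758 = 1.5262
Value of long forward = (F − K)·e^(−rT) = (1.5262 − 1.617) · e^(−0.0114·6/12)
= -0.0908 × 0.994316 = -0.090

-$0.090 per pound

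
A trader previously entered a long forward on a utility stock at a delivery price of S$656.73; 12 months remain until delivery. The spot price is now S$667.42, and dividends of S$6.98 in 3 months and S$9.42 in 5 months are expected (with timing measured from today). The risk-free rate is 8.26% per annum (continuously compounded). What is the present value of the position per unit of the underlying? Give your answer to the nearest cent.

PV(remaining dividends) I = 6.98·e^(−0.0826·3/12) + 9.42·e^(−0.0826·5/12) = 15.9387
Current forward F = (S − I)·e^(rT) = (667.42 − 15.9387)·e^(0.0826·12/12) = 651.4813 × 1.086107 = 707.5784
Value (long) = (F − K)·e^(−rT) = (707.5784 − 656.73) × 0.920719 = 46.8171
Value = S$46.82

S$46.82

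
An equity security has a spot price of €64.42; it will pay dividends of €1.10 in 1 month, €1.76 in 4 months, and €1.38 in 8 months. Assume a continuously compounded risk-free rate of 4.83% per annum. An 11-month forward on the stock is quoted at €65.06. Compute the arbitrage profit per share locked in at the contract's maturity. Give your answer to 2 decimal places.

€2.08 per share

PV(dividends) I = 1.10·e^(−0.0483·1/12) + 1.76·e^(−0.0483·4/12) + 1.38·e^(−0.0483·8/12) = 4.1637
Fair forward F* = (S − I)·e^(rT) = (64.42 − 4.1637)·e^0.044275 = 60.2563 × 1.045270 = 62.9841
Market €65.06 > fair 62.9841: forward overpriced → cash-and-carry (borrow at r, buy the stock and collect the dividends, short the forward).
Profit at T = |F_mkt − F*| = |65.06 − 62.9841| = €2.08 per share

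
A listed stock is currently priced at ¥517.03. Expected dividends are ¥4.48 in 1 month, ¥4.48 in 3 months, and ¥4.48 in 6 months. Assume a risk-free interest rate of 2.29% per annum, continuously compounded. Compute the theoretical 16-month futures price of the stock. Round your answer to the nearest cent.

PV(dividends) I = 4.48·e^(−0.0229·1/12) + 4.48·e^(−0.0229·3/12) + 4.48·e^(−0.0229·6/12)
I = 4.4715 + 4.4544 + 4.4290 = 13.3549
F = (S − I)·e^(rT) = (517.03 − 13.3549) · e^(0.0229·16/12)
= 503.6751 · e^0.030533 = 503.6751 × 1.031004 = ¥519.29

¥519.29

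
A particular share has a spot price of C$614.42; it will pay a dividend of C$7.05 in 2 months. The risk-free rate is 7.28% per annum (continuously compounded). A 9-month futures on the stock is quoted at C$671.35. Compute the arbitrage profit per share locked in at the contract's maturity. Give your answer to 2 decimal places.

C$29.81 per share

PV(dividends) I = 7.05·e^(−0.0728·2/12) = 6.9650
Fair futures F* = (S − I)·e^(rT) = (614.42 − 6.9650)·e^0.054600 = 607.4550 × 1.056118 = 641.5442
Market C$671.35 > fair 641.5442: forward overpriced → cash-and-carry (borrow at r, buy the stock and collect the dividends, short the forward).
Profit at T = |F_mkt − F*| = |671.35 − 641.5442| = C$29.81 per share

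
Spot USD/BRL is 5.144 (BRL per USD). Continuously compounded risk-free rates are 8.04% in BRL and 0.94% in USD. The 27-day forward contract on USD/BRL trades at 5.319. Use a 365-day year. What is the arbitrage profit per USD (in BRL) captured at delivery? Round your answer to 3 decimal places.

Fair forward: F* = S·e^(carry·T), with carry = (r_BRL − r_USD) = 0.0804 − 0.0094 = 0.0710
F* = 5.144 · e^(0.0710 × 27/365) = 5.144 · e^0.005252 = 5.144 × 1.005266 = 5.1711
Market 5.319 > fair 5.1711: forward overpriced → cash-and-carry (buy spot, short the forward).
At maturity, profit = |F_mkt − F*| = |5.319 − 5.1711| = 0.148 per USD (in BRL)

0.148 per USD (in BRL)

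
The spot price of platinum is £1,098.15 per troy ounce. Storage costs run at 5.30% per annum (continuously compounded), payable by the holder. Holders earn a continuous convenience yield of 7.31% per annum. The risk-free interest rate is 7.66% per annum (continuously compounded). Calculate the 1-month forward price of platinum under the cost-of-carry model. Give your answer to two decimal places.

Net carry = r + u − y = 0.0766 + 0.0530 − 0.0731 = 0.0565
F = S·e^((r+u−y)T) = 1098.15 · e^(0.0565 × 1/12) = 1098.15 · e^0.00470833
= 1098.15 × 1.00471943 = £1,103.33 per troy ounce

£1,103.33 per troy ounce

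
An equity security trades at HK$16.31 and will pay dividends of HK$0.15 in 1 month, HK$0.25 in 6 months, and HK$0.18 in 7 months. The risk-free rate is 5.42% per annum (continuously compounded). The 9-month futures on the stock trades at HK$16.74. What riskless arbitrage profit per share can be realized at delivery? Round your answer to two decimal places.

PV(dividends) I = 0.15·e^(−0.0542·1/12) + 0.25·e^(−0.0542·6/12) + 0.18·e^(−0.0542·7/12) = 0.5670
Fair futures F* = (S − I)·e^(rT) = (16.31 − 0.5670)·e^0.040650 = 15.7430 × 1.041488 = 16.3961
Market HK$16.74 > fair 16.3961: forward overpriced → cash-and-carry (borrow at r, buy the stock and collect the dividends, short the forward).
Profit at T = |F_mkt − F*| = |16.74 − 16.3961| = HK$0.34 per share

HK$0.34 per share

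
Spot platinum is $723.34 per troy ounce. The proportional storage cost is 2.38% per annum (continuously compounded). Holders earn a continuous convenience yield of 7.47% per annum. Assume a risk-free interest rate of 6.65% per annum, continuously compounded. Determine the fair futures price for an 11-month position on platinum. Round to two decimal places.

Net carry = r + u − y = 0.0665 + 0.0238 − 0.0747 = 0.0156
F = S·e^((r+u−y)T) = 723.34 · e^(0.0156 × 11/12) = 723.34 · e^0.014300
= 723.34 × 1.014403 = $733.76 per troy ounce

$733.76 per troy ounce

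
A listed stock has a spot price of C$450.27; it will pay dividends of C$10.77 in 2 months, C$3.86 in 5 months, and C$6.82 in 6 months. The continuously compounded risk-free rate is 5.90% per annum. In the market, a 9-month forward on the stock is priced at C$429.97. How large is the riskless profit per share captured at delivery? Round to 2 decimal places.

C$18.67 per share

PV(dividends) I = 10.77·e^(−0.0590·2/12) + 3.86·e^(−0.0590·5/12) + 6.82·e^(−0.0590·6/12) = 21.0526
Fair forward F* = (S − I)·e^(rT) = (450.27 − 21.0526)·e^0.044250 = 429.2174 × 1.045244 = 448.6369
Market C$429.97 < fair 448.6369: forward underpriced → reverse cash-and-carry (short the stock, invest proceeds at r, pay the dividends, go long the forward).
Profit at T = |F_mkt − F*| = |429.97 − 448.6369| = C$18.67 per share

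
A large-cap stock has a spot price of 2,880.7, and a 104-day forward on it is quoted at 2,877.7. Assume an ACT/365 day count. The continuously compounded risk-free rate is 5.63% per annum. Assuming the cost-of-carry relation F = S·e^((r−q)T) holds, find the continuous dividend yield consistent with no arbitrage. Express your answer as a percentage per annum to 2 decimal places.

From F = S·e^((r−q)T): (r − q) = ln(F/S)/T
ln(2877.7/2880.7) = ln(0.998959) = -0.001042
(r − q) = -0.001042 / (104/365) = -0.003657
q = r − ln(F/S)/T = 0.0563 + 0.003657 = 0.059957
q = 6.00%

6.00%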